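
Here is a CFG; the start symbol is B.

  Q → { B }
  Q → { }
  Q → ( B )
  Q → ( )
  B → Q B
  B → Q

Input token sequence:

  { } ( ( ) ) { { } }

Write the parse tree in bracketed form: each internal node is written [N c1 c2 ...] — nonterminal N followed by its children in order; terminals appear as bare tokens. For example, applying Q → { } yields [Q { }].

[B [Q { }] [B [Q ( [B [Q ( )]] )] [B [Q { [B [Q { }]] }]]]]

B
Q B
{ } B
{ } Q B
{ } ( B ) B
{ } ( Q ) B
{ } ( ( ) ) B
{ } ( ( ) ) Q
{ } ( ( ) ) { B }
{ } ( ( ) ) { Q }
{ } ( ( ) ) { { } }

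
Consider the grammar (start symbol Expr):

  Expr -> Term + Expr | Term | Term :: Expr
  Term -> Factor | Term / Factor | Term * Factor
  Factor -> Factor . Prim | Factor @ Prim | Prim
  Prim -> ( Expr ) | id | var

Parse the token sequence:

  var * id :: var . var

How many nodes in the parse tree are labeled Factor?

[Expr [Term [Term [Factor [Prim var]]] * [Factor [Prim id]]] :: [Expr [Term [Factor [Factor [Prim var]] . [Prim var]]]]]

4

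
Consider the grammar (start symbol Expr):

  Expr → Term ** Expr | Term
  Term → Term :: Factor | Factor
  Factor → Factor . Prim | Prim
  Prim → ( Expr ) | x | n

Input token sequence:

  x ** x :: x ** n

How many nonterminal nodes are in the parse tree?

15

[Expr [Term [Factor [Prim x]]] ** [Expr [Term [Term [Factor [Prim x]]] :: [Factor [Prim x]]] ** [Expr [Term [Factor [Prim n]]]]]]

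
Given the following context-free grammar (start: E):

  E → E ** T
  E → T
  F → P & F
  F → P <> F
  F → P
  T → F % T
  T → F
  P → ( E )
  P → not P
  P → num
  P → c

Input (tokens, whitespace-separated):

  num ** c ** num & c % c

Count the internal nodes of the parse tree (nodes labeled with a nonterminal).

[E [E [E [T [F [P num]]]] ** [T [F [P c]]]] ** [T [F [P num] & [F [P c]]] % [T [F [P c]]]]]

17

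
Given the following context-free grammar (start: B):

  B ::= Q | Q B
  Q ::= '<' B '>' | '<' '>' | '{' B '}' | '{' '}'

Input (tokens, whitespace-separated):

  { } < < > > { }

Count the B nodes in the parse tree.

4

[B [Q { }] [B [Q < [B [Q < >]] >] [B [Q { }]]]]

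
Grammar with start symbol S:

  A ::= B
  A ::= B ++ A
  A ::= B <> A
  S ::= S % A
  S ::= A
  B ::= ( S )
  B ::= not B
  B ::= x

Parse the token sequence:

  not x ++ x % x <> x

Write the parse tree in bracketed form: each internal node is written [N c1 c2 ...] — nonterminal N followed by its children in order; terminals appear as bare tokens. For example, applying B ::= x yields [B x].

[S [S [A [B not [B x]] ++ [A [B x]]]] % [A [B x] <> [A [B x]]]]

S
S % A
A % A
B ++ A % A
not B ++ A % A
not x ++ A % A
not x ++ B % A
not x ++ x % A
not x ++ x % B <> A
not x ++ x % x <> A
not x ++ x % x <> B
not x ++ x % x <> x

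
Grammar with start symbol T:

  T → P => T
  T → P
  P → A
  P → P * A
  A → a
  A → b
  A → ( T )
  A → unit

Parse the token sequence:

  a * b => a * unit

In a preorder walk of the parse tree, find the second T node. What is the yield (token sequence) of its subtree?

a * unit

[T [P [P [A a]] * [A b]] => [T [P [P [A a]] * [A unit]]]]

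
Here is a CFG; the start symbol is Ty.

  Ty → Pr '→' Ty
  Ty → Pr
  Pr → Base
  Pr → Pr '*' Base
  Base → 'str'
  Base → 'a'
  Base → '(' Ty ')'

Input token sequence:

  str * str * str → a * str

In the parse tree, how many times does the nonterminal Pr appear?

[Ty [Pr [Pr [Pr [Base str]] * [Base str]] * [Base str]] → [Ty [Pr [Pr [Base a]] * [Base str]]]]

5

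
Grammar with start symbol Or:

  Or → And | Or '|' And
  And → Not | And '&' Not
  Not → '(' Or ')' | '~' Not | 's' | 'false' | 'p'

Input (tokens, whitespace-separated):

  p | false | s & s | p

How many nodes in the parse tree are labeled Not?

[Or [Or [Or [Or [And [Not p]]] | [And [Not false]]] | [And [And [Not s]] & [Not s]]] | [And [Not p]]]

5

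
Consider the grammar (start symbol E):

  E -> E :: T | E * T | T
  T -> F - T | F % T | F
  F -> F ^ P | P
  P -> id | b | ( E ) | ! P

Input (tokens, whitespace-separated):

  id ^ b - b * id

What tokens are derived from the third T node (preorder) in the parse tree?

id

[E [E [T [F [F [P id]] ^ [P b]] - [T [F [P b]]]]] * [T [F [P id]]]]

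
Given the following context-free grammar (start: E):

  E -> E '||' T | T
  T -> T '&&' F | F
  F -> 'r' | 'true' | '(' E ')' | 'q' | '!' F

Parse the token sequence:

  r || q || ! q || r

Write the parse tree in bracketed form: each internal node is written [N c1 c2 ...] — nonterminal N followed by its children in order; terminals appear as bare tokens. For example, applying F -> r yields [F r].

[E [E [E [E [T [F r]]] || [T [F q]]] || [T [F ! [F q]]]] || [T [F r]]]

E
E || T
E || T || T
E || T || T || T
T || T || T || T
F || T || T || T
r || T || T || T
r || F || T || T
r || q || T || T
r || q || F || T
r || q || ! F || T
r || q || ! q || T
r || q || ! q || F
r || q || ! q || r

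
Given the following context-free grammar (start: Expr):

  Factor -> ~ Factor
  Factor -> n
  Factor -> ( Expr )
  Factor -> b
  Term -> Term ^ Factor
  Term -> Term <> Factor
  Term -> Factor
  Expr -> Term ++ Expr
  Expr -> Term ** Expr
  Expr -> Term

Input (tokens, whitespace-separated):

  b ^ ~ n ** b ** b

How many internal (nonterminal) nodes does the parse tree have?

12

[Expr [Term [Term [Factor b]] ^ [Factor ~ [Factor n]]] ** [Expr [Term [Factor b]] ** [Expr [Term [Factor b]]]]]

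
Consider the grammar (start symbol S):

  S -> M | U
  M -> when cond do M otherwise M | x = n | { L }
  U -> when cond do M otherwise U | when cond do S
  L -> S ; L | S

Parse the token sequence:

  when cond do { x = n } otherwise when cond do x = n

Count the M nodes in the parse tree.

3

[S [U when cond do [M { [L [S [M x = n]]] }] otherwise [U when cond do [S [M x = n]]]]]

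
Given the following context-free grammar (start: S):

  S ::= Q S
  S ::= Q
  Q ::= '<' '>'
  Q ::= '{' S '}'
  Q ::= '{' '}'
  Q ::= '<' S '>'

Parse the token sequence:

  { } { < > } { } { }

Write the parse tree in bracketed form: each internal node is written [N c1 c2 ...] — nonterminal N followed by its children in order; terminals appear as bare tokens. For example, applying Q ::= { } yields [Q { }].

[S [Q { }] [S [Q { [S [Q < >]] }] [S [Q { }] [S [Q { }]]]]]

S
Q S
{ } S
{ } Q S
{ } { S } S
{ } { Q } S
{ } { < > } S
{ } { < > } Q S
{ } { < > } { } S
{ } { < > } { } Q
{ } { < > } { } { }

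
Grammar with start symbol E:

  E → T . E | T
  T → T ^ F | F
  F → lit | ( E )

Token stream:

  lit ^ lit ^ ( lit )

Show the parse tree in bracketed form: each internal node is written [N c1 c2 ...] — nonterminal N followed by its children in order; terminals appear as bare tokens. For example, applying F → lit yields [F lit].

E
T
T ^ F
T ^ F ^ F
F ^ F ^ F
lit ^ F ^ F
lit ^ lit ^ F
lit ^ lit ^ ( E )
lit ^ lit ^ ( T )
lit ^ lit ^ ( F )
lit ^ lit ^ ( lit )

[E [T [T [T [F lit]] ^ [F lit]] ^ [F ( [E [T [F lit]]] )]]]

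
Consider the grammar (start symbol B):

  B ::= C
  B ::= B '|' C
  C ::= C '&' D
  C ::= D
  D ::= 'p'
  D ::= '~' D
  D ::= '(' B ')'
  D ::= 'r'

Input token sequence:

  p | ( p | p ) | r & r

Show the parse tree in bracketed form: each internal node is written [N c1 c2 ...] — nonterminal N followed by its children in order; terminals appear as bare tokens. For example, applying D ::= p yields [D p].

B
B | C
B | C | C
C | C | C
D | C | C
p | C | C
p | D | C
p | ( B ) | C
p | ( B | C ) | C
p | ( C | C ) | C
p | ( D | C ) | C
p | ( p | C ) | C
p | ( p | D ) | C
p | ( p | p ) | C
p | ( p | p ) | C & D
p | ( p | p ) | D & D
p | ( p | p ) | r & D
p | ( p | p ) | r & r

[B [B [B [C [D p]]] | [C [D ( [B [B [C [D p]]] | [C [D p]]] )]]] | [C [C [D r]] & [D r]]]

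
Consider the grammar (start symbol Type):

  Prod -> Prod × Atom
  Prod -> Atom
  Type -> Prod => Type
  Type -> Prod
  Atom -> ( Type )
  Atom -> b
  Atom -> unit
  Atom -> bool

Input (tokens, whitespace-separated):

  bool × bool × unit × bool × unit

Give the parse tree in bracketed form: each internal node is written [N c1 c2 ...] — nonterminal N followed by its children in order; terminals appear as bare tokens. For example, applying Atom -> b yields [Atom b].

Type
Prod
Prod × Atom
Prod × Atom × Atom
Prod × Atom × Atom × Atom
Prod × Atom × Atom × Atom × Atom
Atom × Atom × Atom × Atom × Atom
bool × Atom × Atom × Atom × Atom
bool × bool × Atom × Atom × Atom
bool × bool × unit × Atom × Atom
bool × bool × unit × bool × Atom
bool × bool × unit × bool × unit

[Type [Prod [Prod [Prod [Prod [Prod [Atom bool]] × [Atom bool]] × [Atom unit]] × [Atom bool]] × [Atom unit]]]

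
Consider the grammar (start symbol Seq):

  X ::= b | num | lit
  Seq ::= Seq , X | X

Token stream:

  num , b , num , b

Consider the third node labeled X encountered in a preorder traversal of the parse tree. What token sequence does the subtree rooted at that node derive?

num

[Seq [Seq [Seq [Seq [X num]] , [X b]] , [X num]] , [X b]]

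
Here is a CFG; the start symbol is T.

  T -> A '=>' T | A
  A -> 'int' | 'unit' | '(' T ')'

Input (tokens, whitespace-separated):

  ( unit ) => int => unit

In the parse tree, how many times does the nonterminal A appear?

4

[T [A ( [T [A unit]] )] => [T [A int] => [T [A unit]]]]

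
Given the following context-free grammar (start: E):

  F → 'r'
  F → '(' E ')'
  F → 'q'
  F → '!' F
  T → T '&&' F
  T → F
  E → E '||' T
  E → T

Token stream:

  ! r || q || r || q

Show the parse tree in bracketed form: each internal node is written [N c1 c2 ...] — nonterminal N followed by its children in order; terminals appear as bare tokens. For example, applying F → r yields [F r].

[E [E [E [E [T [F ! [F r]]]] || [T [F q]]] || [T [F r]]] || [T [F q]]]

E
E || T
E || T || T
E || T || T || T
T || T || T || T
F || T || T || T
! F || T || T || T
! r || T || T || T
! r || F || T || T
! r || q || T || T
! r || q || F || T
! r || q || r || T
! r || q || r || F
! r || q || r || q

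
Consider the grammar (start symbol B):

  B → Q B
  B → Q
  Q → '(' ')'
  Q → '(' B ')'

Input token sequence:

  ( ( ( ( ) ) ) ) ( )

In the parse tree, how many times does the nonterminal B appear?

5

[B [Q ( [B [Q ( [B [Q ( [B [Q ( )]] )]] )]] )] [B [Q ( )]]]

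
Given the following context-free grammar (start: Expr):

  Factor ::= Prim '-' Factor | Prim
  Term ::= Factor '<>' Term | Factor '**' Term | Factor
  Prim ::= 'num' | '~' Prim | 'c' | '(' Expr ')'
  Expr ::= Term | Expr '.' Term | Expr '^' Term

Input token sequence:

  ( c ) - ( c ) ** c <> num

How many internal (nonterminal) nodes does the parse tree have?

20

[Expr [Term [Factor [Prim ( [Expr [Term [Factor [Prim c]]]] )] - [Factor [Prim ( [Expr [Term [Factor [Prim c]]]] )]]] ** [Term [Factor [Prim c]] <> [Term [Factor [Prim num]]]]]]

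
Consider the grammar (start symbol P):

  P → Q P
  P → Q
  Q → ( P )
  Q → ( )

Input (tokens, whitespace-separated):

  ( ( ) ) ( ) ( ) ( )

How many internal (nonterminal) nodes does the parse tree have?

[P [Q ( [P [Q ( )]] )] [P [Q ( )] [P [Q ( )] [P [Q ( )]]]]]

10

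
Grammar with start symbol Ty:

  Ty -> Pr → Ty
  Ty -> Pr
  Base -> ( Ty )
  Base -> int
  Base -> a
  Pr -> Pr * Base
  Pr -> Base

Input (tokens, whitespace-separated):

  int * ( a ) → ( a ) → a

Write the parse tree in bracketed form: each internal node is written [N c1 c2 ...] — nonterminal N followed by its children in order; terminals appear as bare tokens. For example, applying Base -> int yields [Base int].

[Ty [Pr [Pr [Base int]] * [Base ( [Ty [Pr [Base a]]] )]] → [Ty [Pr [Base ( [Ty [Pr [Base a]]] )]] → [Ty [Pr [Base a]]]]]

Ty
Pr → Ty
Pr * Base → Ty
Base * Base → Ty
int * Base → Ty
int * ( Ty ) → Ty
int * ( Pr ) → Ty
int * ( Base ) → Ty
int * ( a ) → Ty
int * ( a ) → Pr → Ty
int * ( a ) → Base → Ty
int * ( a ) → ( Ty ) → Ty
int * ( a ) → ( Pr ) → Ty
int * ( a ) → ( Base ) → Ty
int * ( a ) → ( a ) → Ty
int * ( a ) → ( a ) → Pr
int * ( a ) → ( a ) → Base
int * ( a ) → ( a ) → a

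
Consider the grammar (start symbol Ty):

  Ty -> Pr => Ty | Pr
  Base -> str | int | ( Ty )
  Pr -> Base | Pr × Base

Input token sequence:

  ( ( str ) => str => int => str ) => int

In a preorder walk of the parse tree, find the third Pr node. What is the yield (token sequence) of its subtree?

[Ty [Pr [Base ( [Ty [Pr [Base ( [Ty [Pr [Base str]]] )]] => [Ty [Pr [Base str]] => [Ty [Pr [Base int]] => [Ty [Pr [Base str]]]]]] )]] => [Ty [Pr [Base int]]]]

str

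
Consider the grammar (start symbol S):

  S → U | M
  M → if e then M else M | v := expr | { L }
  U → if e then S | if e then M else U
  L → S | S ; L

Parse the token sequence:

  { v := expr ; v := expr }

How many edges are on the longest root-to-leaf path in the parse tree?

[S [M { [L [S [M v := expr]] ; [L [S [M v := expr]]]] }]]

6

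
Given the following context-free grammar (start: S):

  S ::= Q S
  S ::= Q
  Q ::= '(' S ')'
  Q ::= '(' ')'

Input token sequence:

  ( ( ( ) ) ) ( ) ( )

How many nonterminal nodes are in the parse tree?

[S [Q ( [S [Q ( [S [Q ( )]] )]] )] [S [Q ( )] [S [Q ( )]]]]

10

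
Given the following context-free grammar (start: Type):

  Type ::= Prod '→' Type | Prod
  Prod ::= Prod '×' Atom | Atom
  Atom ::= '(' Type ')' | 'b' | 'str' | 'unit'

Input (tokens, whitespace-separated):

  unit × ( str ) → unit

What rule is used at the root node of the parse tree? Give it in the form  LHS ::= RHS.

Type ::= Prod '→' Type

[Type [Prod [Prod [Atom unit]] × [Atom ( [Type [Prod [Atom str]]] )]] → [Type [Prod [Atom unit]]]]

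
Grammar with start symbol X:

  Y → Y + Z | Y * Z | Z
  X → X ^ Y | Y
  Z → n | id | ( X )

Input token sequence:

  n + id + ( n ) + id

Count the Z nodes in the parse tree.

5

[X [Y [Y [Y [Y [Z n]] + [Z id]] + [Z ( [X [Y [Z n]]] )]] + [Z id]]]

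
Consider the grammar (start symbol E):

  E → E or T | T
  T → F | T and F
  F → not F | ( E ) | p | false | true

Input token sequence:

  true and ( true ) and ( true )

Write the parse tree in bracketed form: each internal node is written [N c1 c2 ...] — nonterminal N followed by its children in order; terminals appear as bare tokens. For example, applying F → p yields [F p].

[E [T [T [T [F true]] and [F ( [E [T [F true]]] )]] and [F ( [E [T [F true]]] )]]]

E
T
T and F
T and F and F
F and F and F
true and F and F
true and ( E ) and F
true and ( T ) and F
true and ( F ) and F
true and ( true ) and F
true and ( true ) and ( E )
true and ( true ) and ( T )
true and ( true ) and ( F )
true and ( true ) and ( true )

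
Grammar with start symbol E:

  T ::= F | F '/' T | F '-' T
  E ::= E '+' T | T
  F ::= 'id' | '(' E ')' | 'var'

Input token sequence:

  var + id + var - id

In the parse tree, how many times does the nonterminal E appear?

[E [E [E [T [F var]]] + [T [F id]]] + [T [F var] - [T [F id]]]]

3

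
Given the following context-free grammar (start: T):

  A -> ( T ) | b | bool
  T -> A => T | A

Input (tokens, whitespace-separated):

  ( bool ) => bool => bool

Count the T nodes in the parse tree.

4

[T [A ( [T [A bool]] )] => [T [A bool] => [T [A bool]]]]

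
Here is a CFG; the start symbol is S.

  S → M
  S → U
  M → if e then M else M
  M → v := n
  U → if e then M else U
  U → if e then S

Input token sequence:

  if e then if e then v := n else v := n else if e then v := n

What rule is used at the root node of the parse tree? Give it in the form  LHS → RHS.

S → U

[S [U if e then [M if e then [M v := n] else [M v := n]] else [U if e then [S [M v := n]]]]]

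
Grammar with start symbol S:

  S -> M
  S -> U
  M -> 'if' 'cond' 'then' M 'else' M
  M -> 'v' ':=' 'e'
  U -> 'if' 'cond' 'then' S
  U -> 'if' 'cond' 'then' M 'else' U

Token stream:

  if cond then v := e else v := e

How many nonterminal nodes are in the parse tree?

4

[S [M if cond then [M v := e] else [M v := e]]]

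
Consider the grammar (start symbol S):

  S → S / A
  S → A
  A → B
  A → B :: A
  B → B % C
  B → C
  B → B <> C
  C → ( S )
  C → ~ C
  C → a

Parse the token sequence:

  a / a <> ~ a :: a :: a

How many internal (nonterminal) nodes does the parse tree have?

[S [S [A [B [C a]]]] / [A [B [B [C a]] <> [C ~ [C a]]] :: [A [B [C a]] :: [A [B [C a]]]]]]

17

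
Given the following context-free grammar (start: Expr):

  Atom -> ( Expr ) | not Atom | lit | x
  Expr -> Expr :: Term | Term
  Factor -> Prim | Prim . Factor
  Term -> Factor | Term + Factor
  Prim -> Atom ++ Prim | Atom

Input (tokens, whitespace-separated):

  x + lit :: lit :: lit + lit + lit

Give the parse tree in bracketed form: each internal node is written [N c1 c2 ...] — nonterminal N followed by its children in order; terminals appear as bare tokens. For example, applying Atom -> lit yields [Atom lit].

[Expr [Expr [Expr [Term [Term [Factor [Prim [Atom x]]]] + [Factor [Prim [Atom lit]]]]] :: [Term [Factor [Prim [Atom lit]]]]] :: [Term [Term [Term [Factor [Prim [Atom lit]]]] + [Factor [Prim [Atom lit]]]] + [Factor [Prim [Atom lit]]]]]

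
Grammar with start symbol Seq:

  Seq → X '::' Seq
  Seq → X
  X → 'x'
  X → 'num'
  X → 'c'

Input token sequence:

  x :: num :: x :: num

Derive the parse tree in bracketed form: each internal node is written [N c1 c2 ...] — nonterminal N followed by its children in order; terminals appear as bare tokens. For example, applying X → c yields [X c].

[Seq [X x] :: [Seq [X num] :: [Seq [X x] :: [Seq [X num]]]]]

Seq
X :: Seq
x :: Seq
x :: X :: Seq
x :: num :: Seq
x :: num :: X :: Seq
x :: num :: x :: Seq
x :: num :: x :: X
x :: num :: x :: num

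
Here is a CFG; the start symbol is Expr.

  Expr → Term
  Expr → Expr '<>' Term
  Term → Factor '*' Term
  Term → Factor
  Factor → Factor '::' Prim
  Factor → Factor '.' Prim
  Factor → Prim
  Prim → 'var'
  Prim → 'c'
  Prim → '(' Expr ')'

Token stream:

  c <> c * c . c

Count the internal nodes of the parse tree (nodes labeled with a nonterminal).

13

[Expr [Expr [Term [Factor [Prim c]]]] <> [Term [Factor [Prim c]] * [Term [Factor [Factor [Prim c]] . [Prim c]]]]]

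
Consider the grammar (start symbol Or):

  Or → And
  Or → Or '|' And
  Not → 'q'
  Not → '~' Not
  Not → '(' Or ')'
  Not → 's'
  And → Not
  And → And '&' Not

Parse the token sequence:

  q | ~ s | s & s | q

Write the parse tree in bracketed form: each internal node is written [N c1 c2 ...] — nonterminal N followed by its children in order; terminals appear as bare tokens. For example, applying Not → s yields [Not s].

[Or [Or [Or [Or [And [Not q]]] | [And [Not ~ [Not s]]]] | [And [And [Not s]] & [Not s]]] | [And [Not q]]]

Or
Or | And
Or | And | And
Or | And | And | And
And | And | And | And
Not | And | And | And
q | And | And | And
q | Not | And | And
q | ~ Not | And | And
q | ~ s | And | And
q | ~ s | And & Not | And
q | ~ s | Not & Not | And
q | ~ s | s & Not | And
q | ~ s | s & s | And
q | ~ s | s & s | Not
q | ~ s | s & s | q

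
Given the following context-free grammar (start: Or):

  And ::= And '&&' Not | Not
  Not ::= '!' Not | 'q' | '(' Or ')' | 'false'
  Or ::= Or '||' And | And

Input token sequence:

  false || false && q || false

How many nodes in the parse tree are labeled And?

[Or [Or [Or [And [Not false]]] || [And [And [Not false]] && [Not q]]] || [And [Not false]]]

4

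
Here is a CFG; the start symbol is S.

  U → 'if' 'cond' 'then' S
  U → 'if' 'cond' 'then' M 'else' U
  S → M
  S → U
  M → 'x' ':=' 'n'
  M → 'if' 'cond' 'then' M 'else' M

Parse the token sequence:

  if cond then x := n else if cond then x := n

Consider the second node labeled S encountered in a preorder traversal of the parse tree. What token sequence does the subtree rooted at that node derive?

x := n

[S [U if cond then [M x := n] else [U if cond then [S [M x := n]]]]]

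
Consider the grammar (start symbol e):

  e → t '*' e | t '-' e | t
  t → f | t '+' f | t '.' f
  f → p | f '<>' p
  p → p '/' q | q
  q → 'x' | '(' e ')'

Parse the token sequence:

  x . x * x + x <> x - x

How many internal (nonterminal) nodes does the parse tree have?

26

[e [t [t [f [p [q x]]]] . [f [p [q x]]]] * [e [t [t [f [p [q x]]]] + [f [f [p [q x]]] <> [p [q x]]]] - [e [t [f [p [q x]]]]]]]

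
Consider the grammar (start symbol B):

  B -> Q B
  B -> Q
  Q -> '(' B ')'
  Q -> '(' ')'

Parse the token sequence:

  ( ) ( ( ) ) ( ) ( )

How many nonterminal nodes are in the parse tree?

10

[B [Q ( )] [B [Q ( [B [Q ( )]] )] [B [Q ( )] [B [Q ( )]]]]]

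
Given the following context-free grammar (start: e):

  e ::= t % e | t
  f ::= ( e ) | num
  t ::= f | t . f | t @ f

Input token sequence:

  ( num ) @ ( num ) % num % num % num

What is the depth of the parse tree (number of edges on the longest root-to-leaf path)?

[e [t [t [f ( [e [t [f num]]] )]] @ [f ( [e [t [f num]]] )]] % [e [t [f num]] % [e [t [f num]] % [e [t [f num]]]]]]

7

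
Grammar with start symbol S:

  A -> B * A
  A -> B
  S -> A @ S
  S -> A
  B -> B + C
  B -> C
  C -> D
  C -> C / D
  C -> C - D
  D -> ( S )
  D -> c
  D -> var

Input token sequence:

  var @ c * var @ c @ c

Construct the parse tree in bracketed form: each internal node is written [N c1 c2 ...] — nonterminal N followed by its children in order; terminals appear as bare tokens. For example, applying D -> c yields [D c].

[S [A [B [C [D var]]]] @ [S [A [B [C [D c]]] * [A [B [C [D var]]]]] @ [S [A [B [C [D c]]]] @ [S [A [B [C [D c]]]]]]]]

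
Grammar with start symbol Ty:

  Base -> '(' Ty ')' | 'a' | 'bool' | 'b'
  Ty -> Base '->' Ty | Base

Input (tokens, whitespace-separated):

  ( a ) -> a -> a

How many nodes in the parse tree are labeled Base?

4

[Ty [Base ( [Ty [Base a]] )] -> [Ty [Base a] -> [Ty [Base a]]]]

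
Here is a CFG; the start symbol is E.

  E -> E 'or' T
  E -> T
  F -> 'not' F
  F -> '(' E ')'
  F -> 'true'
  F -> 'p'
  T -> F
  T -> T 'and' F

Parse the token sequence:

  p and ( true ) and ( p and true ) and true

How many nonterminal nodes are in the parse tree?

[E [T [T [T [T [F p]] and [F ( [E [T [F true]]] )]] and [F ( [E [T [T [F p]] and [F true]]] )]] and [F true]]]

17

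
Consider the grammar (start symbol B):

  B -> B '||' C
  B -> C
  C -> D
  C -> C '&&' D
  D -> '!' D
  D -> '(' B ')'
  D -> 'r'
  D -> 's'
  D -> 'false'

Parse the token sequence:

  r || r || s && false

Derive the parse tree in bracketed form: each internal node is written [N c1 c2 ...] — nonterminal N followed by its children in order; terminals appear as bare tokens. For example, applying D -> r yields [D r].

[B [B [B [C [D r]]] || [C [D r]]] || [C [C [D s]] && [D false]]]

B
B || C
B || C || C
C || C || C
D || C || C
r || C || C
r || D || C
r || r || C
r || r || C && D
r || r || D && D
r || r || s && D
r || r || s && false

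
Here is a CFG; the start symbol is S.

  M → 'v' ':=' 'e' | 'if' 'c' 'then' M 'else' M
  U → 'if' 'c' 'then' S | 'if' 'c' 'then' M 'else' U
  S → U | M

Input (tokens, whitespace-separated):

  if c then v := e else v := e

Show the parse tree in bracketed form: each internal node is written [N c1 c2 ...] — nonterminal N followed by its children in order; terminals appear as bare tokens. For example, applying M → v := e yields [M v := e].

S
M
if c then M else M
if c then v := e else M
if c then v := e else v := e

[S [M if c then [M v := e] else [M v := e]]]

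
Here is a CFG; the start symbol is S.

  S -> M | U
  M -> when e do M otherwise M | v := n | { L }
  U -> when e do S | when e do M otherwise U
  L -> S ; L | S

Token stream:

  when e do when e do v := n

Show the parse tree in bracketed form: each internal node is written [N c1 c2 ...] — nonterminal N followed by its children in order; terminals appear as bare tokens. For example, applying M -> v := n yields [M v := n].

[S [U when e do [S [U when e do [S [M v := n]]]]]]

S
U
when e do S
when e do U
when e do when e do S
when e do when e do M
when e do when e do v := n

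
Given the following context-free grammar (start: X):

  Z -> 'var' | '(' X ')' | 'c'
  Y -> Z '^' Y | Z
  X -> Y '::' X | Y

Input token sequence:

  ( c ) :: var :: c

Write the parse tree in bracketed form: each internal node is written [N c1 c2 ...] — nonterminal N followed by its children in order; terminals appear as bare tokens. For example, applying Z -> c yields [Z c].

X
Y :: X
Z :: X
( X ) :: X
( Y ) :: X
( Z ) :: X
( c ) :: X
( c ) :: Y :: X
( c ) :: Z :: X
( c ) :: var :: X
( c ) :: var :: Y
( c ) :: var :: Z
( c ) :: var :: c

[X [Y [Z ( [X [Y [Z c]]] )]] :: [X [Y [Z var]] :: [X [Y [Z c]]]]]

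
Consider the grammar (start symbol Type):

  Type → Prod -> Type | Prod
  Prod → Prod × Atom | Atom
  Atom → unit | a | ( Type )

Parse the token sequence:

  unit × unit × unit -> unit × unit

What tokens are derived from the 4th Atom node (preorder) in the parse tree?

unit

[Type [Prod [Prod [Prod [Atom unit]] × [Atom unit]] × [Atom unit]] -> [Type [Prod [Prod [Atom unit]] × [Atom unit]]]]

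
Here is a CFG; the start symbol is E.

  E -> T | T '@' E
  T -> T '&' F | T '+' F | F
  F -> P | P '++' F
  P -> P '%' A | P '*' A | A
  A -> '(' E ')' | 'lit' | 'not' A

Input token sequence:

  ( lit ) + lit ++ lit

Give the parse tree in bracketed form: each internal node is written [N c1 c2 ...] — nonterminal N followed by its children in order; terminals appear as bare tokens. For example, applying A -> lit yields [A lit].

[E [T [T [F [P [A ( [E [T [F [P [A lit]]]]] )]]]] + [F [P [A lit]] ++ [F [P [A lit]]]]]]

E
T
T + F
F + F
P + F
A + F
( E ) + F
( T ) + F
( F ) + F
( P ) + F
( A ) + F
( lit ) + F
( lit ) + P ++ F
( lit ) + A ++ F
( lit ) + lit ++ F
( lit ) + lit ++ P
( lit ) + lit ++ A
( lit ) + lit ++ lit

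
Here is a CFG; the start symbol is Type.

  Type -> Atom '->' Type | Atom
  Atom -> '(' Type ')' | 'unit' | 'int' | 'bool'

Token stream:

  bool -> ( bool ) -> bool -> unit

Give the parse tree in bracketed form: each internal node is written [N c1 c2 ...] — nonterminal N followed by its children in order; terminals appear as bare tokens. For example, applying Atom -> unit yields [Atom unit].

[Type [Atom bool] -> [Type [Atom ( [Type [Atom bool]] )] -> [Type [Atom bool] -> [Type [Atom unit]]]]]

Type
Atom -> Type
bool -> Type
bool -> Atom -> Type
bool -> ( Type ) -> Type
bool -> ( Atom ) -> Type
bool -> ( bool ) -> Type
bool -> ( bool ) -> Atom -> Type
bool -> ( bool ) -> bool -> Type
bool -> ( bool ) -> bool -> Atom
bool -> ( bool ) -> bool -> unit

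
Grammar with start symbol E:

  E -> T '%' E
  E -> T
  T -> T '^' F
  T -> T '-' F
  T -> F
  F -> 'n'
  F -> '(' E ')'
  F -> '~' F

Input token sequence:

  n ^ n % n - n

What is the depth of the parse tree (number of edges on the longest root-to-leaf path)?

[E [T [T [F n]] ^ [F n]] % [E [T [T [F n]] - [F n]]]]

5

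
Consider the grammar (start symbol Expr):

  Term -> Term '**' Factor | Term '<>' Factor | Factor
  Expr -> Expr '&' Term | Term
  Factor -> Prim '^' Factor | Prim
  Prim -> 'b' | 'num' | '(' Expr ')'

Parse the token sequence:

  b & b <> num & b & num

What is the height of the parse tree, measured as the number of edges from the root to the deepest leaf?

7

[Expr [Expr [Expr [Expr [Term [Factor [Prim b]]]] & [Term [Term [Factor [Prim b]]] <> [Factor [Prim num]]]] & [Term [Factor [Prim b]]]] & [Term [Factor [Prim num]]]]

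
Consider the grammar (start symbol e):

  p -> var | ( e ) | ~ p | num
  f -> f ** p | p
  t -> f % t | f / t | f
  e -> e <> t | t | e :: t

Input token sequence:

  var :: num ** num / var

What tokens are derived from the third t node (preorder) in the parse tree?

[e [e [t [f [p var]]]] :: [t [f [f [p num]] ** [p num]] / [t [f [p var]]]]]

var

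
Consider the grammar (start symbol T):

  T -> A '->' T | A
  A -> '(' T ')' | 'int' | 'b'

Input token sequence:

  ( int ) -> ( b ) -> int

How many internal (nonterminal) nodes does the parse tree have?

[T [A ( [T [A int]] )] -> [T [A ( [T [A b]] )] -> [T [A int]]]]

10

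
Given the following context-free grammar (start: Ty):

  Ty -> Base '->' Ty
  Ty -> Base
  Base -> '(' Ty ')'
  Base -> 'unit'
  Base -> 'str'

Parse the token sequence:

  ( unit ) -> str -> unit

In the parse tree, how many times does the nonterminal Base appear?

[Ty [Base ( [Ty [Base unit]] )] -> [Ty [Base str] -> [Ty [Base unit]]]]

4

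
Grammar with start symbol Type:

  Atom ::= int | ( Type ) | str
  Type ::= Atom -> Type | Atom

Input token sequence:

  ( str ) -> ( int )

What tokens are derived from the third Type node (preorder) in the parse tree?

[Type [Atom ( [Type [Atom str]] )] -> [Type [Atom ( [Type [Atom int]] )]]]

( int )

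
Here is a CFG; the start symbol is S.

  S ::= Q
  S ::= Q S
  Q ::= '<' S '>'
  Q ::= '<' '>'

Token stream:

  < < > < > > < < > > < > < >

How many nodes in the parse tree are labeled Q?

[S [Q < [S [Q < >] [S [Q < >]]] >] [S [Q < [S [Q < >]] >] [S [Q < >] [S [Q < >]]]]]

7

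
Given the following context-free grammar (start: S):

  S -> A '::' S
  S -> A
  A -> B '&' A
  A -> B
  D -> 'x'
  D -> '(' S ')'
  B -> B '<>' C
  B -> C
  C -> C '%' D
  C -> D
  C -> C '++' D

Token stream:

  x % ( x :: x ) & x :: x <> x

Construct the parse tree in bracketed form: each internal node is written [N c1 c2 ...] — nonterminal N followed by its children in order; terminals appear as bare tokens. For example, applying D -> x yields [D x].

[S [A [B [C [C [D x]] % [D ( [S [A [B [C [D x]]]] :: [S [A [B [C [D x]]]]]] )]]] & [A [B [C [D x]]]]] :: [S [A [B [B [C [D x]]] <> [C [D x]]]]]]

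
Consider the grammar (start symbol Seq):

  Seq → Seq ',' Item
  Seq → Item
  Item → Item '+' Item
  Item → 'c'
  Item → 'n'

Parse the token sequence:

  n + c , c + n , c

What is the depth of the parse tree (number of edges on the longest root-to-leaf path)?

[Seq [Seq [Seq [Item [Item n] + [Item c]]] , [Item [Item c] + [Item n]]] , [Item c]]

5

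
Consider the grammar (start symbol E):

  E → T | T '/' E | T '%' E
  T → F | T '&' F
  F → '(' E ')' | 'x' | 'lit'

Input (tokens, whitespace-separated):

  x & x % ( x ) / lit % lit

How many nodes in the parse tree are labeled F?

6

[E [T [T [F x]] & [F x]] % [E [T [F ( [E [T [F x]]] )]] / [E [T [F lit]] % [E [T [F lit]]]]]]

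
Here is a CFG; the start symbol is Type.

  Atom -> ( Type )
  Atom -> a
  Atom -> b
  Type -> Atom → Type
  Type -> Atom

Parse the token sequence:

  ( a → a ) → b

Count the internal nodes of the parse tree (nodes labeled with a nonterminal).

[Type [Atom ( [Type [Atom a] → [Type [Atom a]]] )] → [Type [Atom b]]]

8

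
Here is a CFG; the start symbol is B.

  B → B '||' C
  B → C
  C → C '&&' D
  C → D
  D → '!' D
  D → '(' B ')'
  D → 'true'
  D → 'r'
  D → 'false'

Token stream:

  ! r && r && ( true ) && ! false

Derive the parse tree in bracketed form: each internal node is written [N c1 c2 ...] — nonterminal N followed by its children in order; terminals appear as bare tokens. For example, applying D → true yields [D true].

B
C
C && D
C && D && D
C && D && D && D
D && D && D && D
! D && D && D && D
! r && D && D && D
! r && r && D && D
! r && r && ( B ) && D
! r && r && ( C ) && D
! r && r && ( D ) && D
! r && r && ( true ) && D
! r && r && ( true ) && ! D
! r && r && ( true ) && ! false

[B [C [C [C [C [D ! [D r]]] && [D r]] && [D ( [B [C [D true]]] )]] && [D ! [D false]]]]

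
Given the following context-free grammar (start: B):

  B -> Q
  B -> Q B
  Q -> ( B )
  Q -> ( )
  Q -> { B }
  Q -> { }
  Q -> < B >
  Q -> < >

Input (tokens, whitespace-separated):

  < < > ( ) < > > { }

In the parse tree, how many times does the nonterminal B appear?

[B [Q < [B [Q < >] [B [Q ( )] [B [Q < >]]]] >] [B [Q { }]]]

5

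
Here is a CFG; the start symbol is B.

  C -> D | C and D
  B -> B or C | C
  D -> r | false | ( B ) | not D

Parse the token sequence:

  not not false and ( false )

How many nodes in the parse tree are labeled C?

[B [C [C [D not [D not [D false]]]] and [D ( [B [C [D false]]] )]]]

3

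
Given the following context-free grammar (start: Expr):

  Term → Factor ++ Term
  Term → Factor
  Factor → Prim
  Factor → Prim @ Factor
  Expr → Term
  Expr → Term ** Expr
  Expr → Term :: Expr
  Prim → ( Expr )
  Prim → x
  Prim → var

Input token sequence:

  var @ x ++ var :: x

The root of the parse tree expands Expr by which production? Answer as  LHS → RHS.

Expr → Term :: Expr

[Expr [Term [Factor [Prim var] @ [Factor [Prim x]]] ++ [Term [Factor [Prim var]]]] :: [Expr [Term [Factor [Prim x]]]]]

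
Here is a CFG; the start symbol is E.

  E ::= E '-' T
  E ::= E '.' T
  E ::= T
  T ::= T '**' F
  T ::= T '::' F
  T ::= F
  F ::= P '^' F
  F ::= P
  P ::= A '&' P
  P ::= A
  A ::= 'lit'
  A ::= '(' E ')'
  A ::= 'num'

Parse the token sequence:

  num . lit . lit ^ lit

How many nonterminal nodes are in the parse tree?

18

[E [E [E [T [F [P [A num]]]]] . [T [F [P [A lit]]]]] . [T [F [P [A lit]] ^ [F [P [A lit]]]]]]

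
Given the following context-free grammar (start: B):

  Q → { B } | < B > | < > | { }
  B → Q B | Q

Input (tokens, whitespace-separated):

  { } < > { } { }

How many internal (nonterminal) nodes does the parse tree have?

[B [Q { }] [B [Q < >] [B [Q { }] [B [Q { }]]]]]

8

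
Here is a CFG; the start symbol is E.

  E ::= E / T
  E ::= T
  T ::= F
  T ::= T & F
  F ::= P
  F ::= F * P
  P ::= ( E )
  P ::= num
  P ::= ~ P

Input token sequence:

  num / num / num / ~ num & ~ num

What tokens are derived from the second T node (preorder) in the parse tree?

[E [E [E [E [T [F [P num]]]] / [T [F [P num]]]] / [T [F [P num]]]] / [T [T [F [P ~ [P num]]]] & [F [P ~ [P num]]]]]

num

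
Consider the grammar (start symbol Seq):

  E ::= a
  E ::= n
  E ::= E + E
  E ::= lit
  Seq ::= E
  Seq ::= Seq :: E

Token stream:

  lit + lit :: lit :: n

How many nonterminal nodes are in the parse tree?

[Seq [Seq [Seq [E [E lit] + [E lit]]] :: [E lit]] :: [E n]]

8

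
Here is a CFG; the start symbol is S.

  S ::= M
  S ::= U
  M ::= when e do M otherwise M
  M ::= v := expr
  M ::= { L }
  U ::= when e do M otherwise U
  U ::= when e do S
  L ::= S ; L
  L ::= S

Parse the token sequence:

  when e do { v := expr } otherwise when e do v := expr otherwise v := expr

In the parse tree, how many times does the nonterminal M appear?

[S [M when e do [M { [L [S [M v := expr]]] }] otherwise [M when e do [M v := expr] otherwise [M v := expr]]]]

6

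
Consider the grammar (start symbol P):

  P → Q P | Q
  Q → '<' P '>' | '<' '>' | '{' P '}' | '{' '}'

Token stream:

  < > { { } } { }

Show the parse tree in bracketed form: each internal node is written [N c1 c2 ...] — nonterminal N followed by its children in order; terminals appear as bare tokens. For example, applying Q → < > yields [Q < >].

[P [Q < >] [P [Q { [P [Q { }]] }] [P [Q { }]]]]

P
Q P
< > P
< > Q P
< > { P } P
< > { Q } P
< > { { } } P
< > { { } } Q
< > { { } } { }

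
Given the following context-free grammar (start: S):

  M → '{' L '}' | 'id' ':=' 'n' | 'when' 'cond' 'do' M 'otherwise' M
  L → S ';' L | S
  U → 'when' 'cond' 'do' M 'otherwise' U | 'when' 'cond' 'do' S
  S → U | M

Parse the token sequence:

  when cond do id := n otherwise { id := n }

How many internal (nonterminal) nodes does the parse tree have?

7

[S [M when cond do [M id := n] otherwise [M { [L [S [M id := n]]] }]]]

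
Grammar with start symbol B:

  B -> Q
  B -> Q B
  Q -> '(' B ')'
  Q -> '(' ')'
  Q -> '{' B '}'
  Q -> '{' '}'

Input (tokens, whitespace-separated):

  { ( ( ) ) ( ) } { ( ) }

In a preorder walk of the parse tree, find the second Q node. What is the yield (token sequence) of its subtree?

[B [Q { [B [Q ( [B [Q ( )]] )] [B [Q ( )]]] }] [B [Q { [B [Q ( )]] }]]]

( ( ) )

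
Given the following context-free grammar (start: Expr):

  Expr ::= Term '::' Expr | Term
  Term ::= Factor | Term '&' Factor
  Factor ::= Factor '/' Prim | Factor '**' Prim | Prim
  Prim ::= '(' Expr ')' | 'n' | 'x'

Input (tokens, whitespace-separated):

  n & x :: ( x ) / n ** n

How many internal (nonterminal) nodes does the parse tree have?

19

[Expr [Term [Term [Factor [Prim n]]] & [Factor [Prim x]]] :: [Expr [Term [Factor [Factor [Factor [Prim ( [Expr [Term [Factor [Prim x]]]] )]] / [Prim n]] ** [Prim n]]]]]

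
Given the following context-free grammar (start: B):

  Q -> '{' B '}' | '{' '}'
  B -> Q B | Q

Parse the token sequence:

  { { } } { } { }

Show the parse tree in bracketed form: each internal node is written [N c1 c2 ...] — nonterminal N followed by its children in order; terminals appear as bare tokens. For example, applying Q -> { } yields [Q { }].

B
Q B
{ B } B
{ Q } B
{ { } } B
{ { } } Q B
{ { } } { } B
{ { } } { } Q
{ { } } { } { }

[B [Q { [B [Q { }]] }] [B [Q { }] [B [Q { }]]]]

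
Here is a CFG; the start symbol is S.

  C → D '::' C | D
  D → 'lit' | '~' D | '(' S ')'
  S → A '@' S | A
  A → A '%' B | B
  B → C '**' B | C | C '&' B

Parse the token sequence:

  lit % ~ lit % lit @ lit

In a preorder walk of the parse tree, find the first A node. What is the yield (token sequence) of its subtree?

[S [A [A [A [B [C [D lit]]]] % [B [C [D ~ [D lit]]]]] % [B [C [D lit]]]] @ [S [A [B [C [D lit]]]]]]

lit % ~ lit % lit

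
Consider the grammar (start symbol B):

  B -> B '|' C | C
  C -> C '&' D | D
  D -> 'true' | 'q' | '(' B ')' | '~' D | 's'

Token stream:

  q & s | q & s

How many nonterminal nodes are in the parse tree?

[B [B [C [C [D q]] & [D s]]] | [C [C [D q]] & [D s]]]

10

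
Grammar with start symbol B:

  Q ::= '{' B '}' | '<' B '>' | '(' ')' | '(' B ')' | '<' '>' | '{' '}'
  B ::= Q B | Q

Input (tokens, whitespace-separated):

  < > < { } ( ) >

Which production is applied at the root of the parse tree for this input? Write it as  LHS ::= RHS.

[B [Q < >] [B [Q < [B [Q { }] [B [Q ( )]]] >]]]

B ::= Q B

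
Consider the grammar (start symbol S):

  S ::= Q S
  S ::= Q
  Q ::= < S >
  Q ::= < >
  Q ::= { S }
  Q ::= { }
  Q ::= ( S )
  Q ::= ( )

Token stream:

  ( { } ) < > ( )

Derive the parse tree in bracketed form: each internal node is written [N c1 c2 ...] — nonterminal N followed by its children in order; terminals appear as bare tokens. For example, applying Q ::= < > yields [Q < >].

[S [Q ( [S [Q { }]] )] [S [Q < >] [S [Q ( )]]]]

S
Q S
( S ) S
( Q ) S
( { } ) S
( { } ) Q S
( { } ) < > S
( { } ) < > Q
( { } ) < > ( )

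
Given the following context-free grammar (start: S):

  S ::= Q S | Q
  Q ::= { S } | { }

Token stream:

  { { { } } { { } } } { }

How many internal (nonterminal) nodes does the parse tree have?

12

[S [Q { [S [Q { [S [Q { }]] }] [S [Q { [S [Q { }]] }]]] }] [S [Q { }]]]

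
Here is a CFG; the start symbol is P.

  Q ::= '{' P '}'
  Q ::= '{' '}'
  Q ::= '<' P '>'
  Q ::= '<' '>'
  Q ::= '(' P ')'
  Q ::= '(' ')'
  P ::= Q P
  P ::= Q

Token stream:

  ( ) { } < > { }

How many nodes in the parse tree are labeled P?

[P [Q ( )] [P [Q { }] [P [Q < >] [P [Q { }]]]]]

4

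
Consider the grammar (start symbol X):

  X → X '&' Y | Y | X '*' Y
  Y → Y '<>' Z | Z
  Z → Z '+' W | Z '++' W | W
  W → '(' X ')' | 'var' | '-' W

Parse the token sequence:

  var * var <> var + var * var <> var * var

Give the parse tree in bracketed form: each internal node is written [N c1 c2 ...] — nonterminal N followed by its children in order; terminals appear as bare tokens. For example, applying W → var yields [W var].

[X [X [X [X [Y [Z [W var]]]] * [Y [Y [Z [W var]]] <> [Z [Z [W var]] + [W var]]]] * [Y [Y [Z [W var]]] <> [Z [W var]]]] * [Y [Z [W var]]]]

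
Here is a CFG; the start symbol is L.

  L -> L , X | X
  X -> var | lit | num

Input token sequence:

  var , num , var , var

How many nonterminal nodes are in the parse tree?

8

[L [L [L [L [X var]] , [X num]] , [X var]] , [X var]]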